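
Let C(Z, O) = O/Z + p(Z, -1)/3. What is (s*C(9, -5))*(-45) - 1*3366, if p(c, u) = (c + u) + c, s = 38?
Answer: -12106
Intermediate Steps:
p(c, u) = u + 2*c
C(Z, O) = -1/3 + 2*Z/3 + O/Z (C(Z, O) = O/Z + (-1 + 2*Z)/3 = O/Z + (-1 + 2*Z)*(1/3) = O/Z + (-1/3 + 2*Z/3) = -1/3 + 2*Z/3 + O/Z)
(s*C(9, -5))*(-45) - 1*3366 = (38*((-5 + (1/3)*9*(-1 + 2*9))/9))*(-45) - 1*3366 = (38*((-5 + (1/3)*9*(-1 + 18))/9))*(-45) - 3366 = (38*((-5 + (1/3)*9*17)/9))*(-45) - 3366 = (38*((-5 + 51)/9))*(-45) - 3366 = (38*((1/9)*46))*(-45) - 3366 = (38*(46/9))*(-45) - 3366 = (1748/9)*(-45) - 3366 = -8740 - 3366 = -12106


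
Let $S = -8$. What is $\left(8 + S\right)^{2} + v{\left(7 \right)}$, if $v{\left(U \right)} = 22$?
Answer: $22$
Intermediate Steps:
$\left(8 + S\right)^{2} + v{\left(7 \right)} = \left(8 - 8\right)^{2} + 22 = 0^{2} + 22 = 0 + 22 = 22$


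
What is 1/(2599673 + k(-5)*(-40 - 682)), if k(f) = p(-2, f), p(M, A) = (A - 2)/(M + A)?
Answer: 1/2598951 ≈ 3.8477e-7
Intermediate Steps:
p(M, A) = (-2 + A)/(A + M)
k(f) = 1 (k(f) = (-2 + f)/(f - 2) = (-2 + f)/(-2 + f) = 1)
1/(2599673 + k(-5)*(-40 - 682)) = 1/(2599673 + 1*(-40 - 682)) = 1/(2599673 + 1*(-722)) = 1/(2599673 - 722) = 1/2598951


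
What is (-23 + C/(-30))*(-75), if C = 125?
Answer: 4075/2 ≈ 2037.5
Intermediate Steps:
(-23 + C/(-30))*(-75) = (-23 + 125/(-30))*(-75) = (-23 + 125*(-1/30))*(-75) = (-23 - 25/6)*(-75) = -163/6*(-75) = 4075/2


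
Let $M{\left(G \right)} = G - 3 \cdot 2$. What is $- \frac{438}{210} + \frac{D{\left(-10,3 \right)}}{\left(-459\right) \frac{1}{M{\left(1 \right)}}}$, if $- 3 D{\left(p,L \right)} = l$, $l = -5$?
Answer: $- \frac{99646}{48195} \approx -2.0676$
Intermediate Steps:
$D{\left(p,L \right)} = \frac{5}{3}$ ($D{\left(p,L \right)} = \left(- \frac{1}{3}\right) \left(-5\right) = \frac{5}{3}$)
$M{\left(G \right)} = -6 + G$ ($M{\left(G \right)} = G - 6 = -6 + G$)
$- \frac{438}{210} + \frac{D{\left(-10,3 \right)}}{\left(-459\right) \frac{1}{M{\left(1 \right)}}} = - \frac{438}{210} + \frac{5}{3 \left(- \frac{459}{-6 + 1}\right)} = \left(-438\right) \frac{1}{210} + \frac{5}{3 \left(- \frac{459}{-5}\right)} = - \frac{73}{35} + \frac{5}{3 \left(\left(-459\right) \left(- \frac{1}{5}\right)\right)} = - \frac{73}{35} + \frac{5}{3 \cdot \frac{459}{5}} = - \frac{73}{35} + \frac{5}{3} \cdot \frac{5}{459} = - \frac{73}{35} + \frac{25}{1377} = - \frac{99646}{48195}$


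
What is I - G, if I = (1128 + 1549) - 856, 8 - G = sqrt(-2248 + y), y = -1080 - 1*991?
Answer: 1813 + I*sqrt(4319) ≈ 1813.0 + 65.719*I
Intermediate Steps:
y = -2071 (y = -1080 - 991 = -2071)
G = 8 - I*sqrt(4319) (G = 8 - sqrt(-2248 - 2071) = 8 - sqrt(-4319) = 8 - I*sqrt(4319) ≈ 8.0 - 65.719*I)
I = 1821 (I = 2677 - 856 = 1821)
I - G = 1821 - (8 - I*sqrt(4319)) = 1821 + (-8 + I*sqrt(4319)) = 1813 + I*sqrt(4319)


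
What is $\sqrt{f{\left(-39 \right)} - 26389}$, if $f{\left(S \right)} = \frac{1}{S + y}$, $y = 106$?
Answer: $\frac{i \sqrt{118460154}}{67} \approx 162.45 i$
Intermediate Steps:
$f{\left(S \right)} = \frac{1}{106 + S}$ ($f{\left(S \right)} = \frac{1}{S + 106} = \frac{1}{106 + S}$)
$\sqrt{f{\left(-39 \right)} - 26389} = \sqrt{\frac{1}{106 - 39} - 26389} = \sqrt{\frac{1}{67} - 26389} = \sqrt{- \frac{1768062}{67}} = \frac{i \sqrt{118460154}}{67}$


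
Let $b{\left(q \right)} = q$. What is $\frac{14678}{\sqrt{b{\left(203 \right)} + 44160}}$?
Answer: $\frac{14678 \sqrt{44363}}{44363} \approx 69.688$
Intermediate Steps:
$\frac{14678}{\sqrt{b{\left(203 \right)} + 44160}} = \frac{14678}{\sqrt{203 + 44160}} = \frac{14678}{\sqrt{44363}} = 14678 \frac{\sqrt{44363}}{44363} = \frac{14678 \sqrt{44363}}{44363}$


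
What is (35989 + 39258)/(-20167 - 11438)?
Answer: -75247/31605 ≈ -2.3809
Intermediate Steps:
(35989 + 39258)/(-20167 - 11438) = 75247/(-31605) = 75247*(-1/31605) = -75247/31605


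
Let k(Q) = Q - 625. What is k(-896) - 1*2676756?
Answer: -2678277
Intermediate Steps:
k(Q) = -625 + Q
k(-896) - 1*2676756 = (-625 - 896) - 1*2676756 = -1521 - 2676756 = -2678277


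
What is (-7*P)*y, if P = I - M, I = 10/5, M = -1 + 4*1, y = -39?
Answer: -273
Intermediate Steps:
M = 3 (M = -1 + 4 = 3)
I = 2 (I = 10*(⅕) = 2)
P = -1 (P = 2 - 1*3 = 2 - 3 = -1)
(-7*P)*y = -7*(-1)*(-39) = 7*(-39) = -273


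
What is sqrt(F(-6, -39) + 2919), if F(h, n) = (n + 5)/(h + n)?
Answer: sqrt(656945)/15 ≈ 54.035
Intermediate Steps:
F(h, n) = (5 + n)/(h + n)
sqrt(F(-6, -39) + 2919) = sqrt((5 - 39)/(-6 - 39) + 2919) = sqrt(-34/(-45) + 2919) = sqrt(-1/45*(-34) + 2919) = sqrt(34/45 + 2919) = sqrt(131389/45) = sqrt(656945)/15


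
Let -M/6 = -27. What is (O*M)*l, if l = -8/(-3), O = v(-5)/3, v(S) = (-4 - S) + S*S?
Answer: 3744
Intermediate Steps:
M = 162 (M = -6*(-27) = 162)
v(S) = -4 + S² - S (v(S) = (-4 - S) + S² = -4 + S² - S)
O = 26/3 (O = (-4 + (-5)² - 1*(-5))/3 = (-4 + 25 + 5)*(⅓) = 26*(⅓) = 26/3 ≈ 8.6667)
l = 8/3 (l = -8*(-⅓) = 8/3 ≈ 2.6667)
(O*M)*l = ((26/3)*162)*(8/3) = 1404*(8/3) = 3744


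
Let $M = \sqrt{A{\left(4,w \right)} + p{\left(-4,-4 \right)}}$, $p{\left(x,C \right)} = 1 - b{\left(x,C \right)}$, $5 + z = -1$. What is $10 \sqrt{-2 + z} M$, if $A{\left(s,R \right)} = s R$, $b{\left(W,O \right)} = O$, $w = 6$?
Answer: $20 i \sqrt{58} \approx 152.32 i$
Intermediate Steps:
$z = -6$ ($z = -5 - 1 = -6$)
$p{\left(x,C \right)} = 1 - C$
$A{\left(s,R \right)} = R s$
$M = \sqrt{29}$ ($M = \sqrt{6 \cdot 4 + \left(1 - -4\right)} = \sqrt{24 + \left(1 + 4\right)} = \sqrt{24 + 5} = \sqrt{29} \approx 5.3852$)
$10 \sqrt{-2 + z} M = 10 \sqrt{-2 - 6} \sqrt{29} = 10 \sqrt{-8} \sqrt{29} = 10 \cdot 2 i \sqrt{2} \sqrt{29} = 20 i \sqrt{2} \sqrt{29} = 20 i \sqrt{58}$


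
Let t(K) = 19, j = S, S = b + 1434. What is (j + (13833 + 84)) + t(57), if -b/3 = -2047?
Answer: 21511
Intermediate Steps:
b = 6141 (b = -3*(-2047) = 6141)
S = 7575 (S = 6141 + 1434 = 7575)
j = 7575
(j + (13833 + 84)) + t(57) = (7575 + (13833 + 84)) + 19 = (7575 + 13917) + 19 = 21492 + 19 = 21511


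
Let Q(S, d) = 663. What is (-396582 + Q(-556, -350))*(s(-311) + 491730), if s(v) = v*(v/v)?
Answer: -194562119061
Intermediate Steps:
s(v) = v (s(v) = v*1 = v)
(-396582 + Q(-556, -350))*(s(-311) + 491730) = (-396582 + 663)*(-311 + 491730) = -395919*491419 = -194562119061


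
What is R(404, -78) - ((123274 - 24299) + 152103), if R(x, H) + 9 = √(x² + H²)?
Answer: -251087 + 10*√1693 ≈ -2.5068e+5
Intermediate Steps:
R(x, H) = -9 + √(H² + x²) (R(x, H) = -9 + √(x² + H²) = -9 + √(H² + x²))
R(404, -78) - ((123274 - 24299) + 152103) = (-9 + √((-78)² + 404²)) - ((123274 - 24299) + 152103) = (-9 + √(6084 + 163216)) - (98975 + 152103) = (-9 + √169300) - 1*251078 = (-9 + 10*√1693) - 251078 = -251087 + 10*√1693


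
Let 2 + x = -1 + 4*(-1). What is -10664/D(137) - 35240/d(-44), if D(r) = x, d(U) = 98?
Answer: 57028/49 ≈ 1163.8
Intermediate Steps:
x = -7 (x = -2 + (-1 + 4*(-1)) = -2 + (-1 - 4) = -2 - 5 = -7)
D(r) = -7
-10664/D(137) - 35240/d(-44) = -10664/(-7) - 35240/98 = -10664*(-⅐) - 35240*1/98 = 10664/7 - 17620/49 = 57028/49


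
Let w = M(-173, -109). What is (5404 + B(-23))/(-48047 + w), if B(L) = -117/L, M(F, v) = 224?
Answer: -124409/1099929 ≈ -0.11311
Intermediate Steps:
w = 224
(5404 + B(-23))/(-48047 + w) = (5404 - 117/(-23))/(-48047 + 224) = (5404 - 117*(-1/23))/(-47823) = (5404 + 117/23)*(-1/47823) = (124409/23)*(-1/47823) = -124409/1099929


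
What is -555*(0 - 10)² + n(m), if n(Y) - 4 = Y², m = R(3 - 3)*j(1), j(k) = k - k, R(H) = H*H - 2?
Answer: -55496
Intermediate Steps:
R(H) = -2 + H² (R(H) = H² - 2 = -2 + H²)
j(k) = 0
m = 0 (m = (-2 + (3 - 3)²)*0 = (-2 + 0²)*0 = (-2 + 0)*0 = -2*0 = 0)
n(Y) = 4 + Y²
-555*(0 - 10)² + n(m) = -555*(0 - 10)² + (4 + 0²) = -555*(-10)² + (4 + 0) = -555*100 + 4 = -55500 + 4 = -55496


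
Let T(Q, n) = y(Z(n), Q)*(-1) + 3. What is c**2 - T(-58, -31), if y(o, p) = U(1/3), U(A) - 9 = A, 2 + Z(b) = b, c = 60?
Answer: 10819/3 ≈ 3606.3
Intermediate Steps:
Z(b) = -2 + b
U(A) = 9 + A
y(o, p) = 28/3 (y(o, p) = 9 + 1/3 = 28/3)
T(Q, n) = -19/3 (T(Q, n) = (28/3)*(-1) + 3 = -28/3 + 3 = -19/3)
c**2 - T(-58, -31) = 60**2 - 1*(-19/3) = 3600 + 19/3 = 10819/3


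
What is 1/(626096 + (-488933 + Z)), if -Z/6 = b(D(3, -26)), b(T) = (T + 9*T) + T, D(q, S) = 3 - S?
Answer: 1/135249 ≈ 7.3938e-6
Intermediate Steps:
b(T) = 11*T (b(T) = 10*T + T = 11*T)
Z = -1914 (Z = -66*(3 - 1*(-26)) = -66*(3 + 26) = -66*29 = -6*319 = -1914)
1/(626096 + (-488933 + Z)) = 1/(626096 + (-488933 - 1914)) = 1/(626096 - 490847) = 1/135249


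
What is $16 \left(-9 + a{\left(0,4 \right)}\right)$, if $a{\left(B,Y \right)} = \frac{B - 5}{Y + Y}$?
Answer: $-154$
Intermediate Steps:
$a{\left(B,Y \right)} = \frac{-5 + B}{2 Y}$
$16 \left(-9 + a{\left(0,4 \right)}\right) = 16 \left(-9 + \frac{-5 + 0}{2 \cdot 4}\right) = 16 \left(-9 + \frac{1}{2} \cdot \frac{1}{4} \left(-5\right)\right) = 16 \left(-9 - \frac{5}{8}\right) = 16 \left(- \frac{77}{8}\right) = -154$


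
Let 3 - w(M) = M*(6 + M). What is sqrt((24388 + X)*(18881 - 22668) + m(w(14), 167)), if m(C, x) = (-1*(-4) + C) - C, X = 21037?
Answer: I*sqrt(172024471) ≈ 13116.0*I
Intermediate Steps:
w(M) = 3 - M*(6 + M)
m(C, x) = 4 (m(C, x) = (4 + C) - C = 4)
sqrt((24388 + X)*(18881 - 22668) + m(w(14), 167)) = sqrt((24388 + 21037)*(18881 - 22668) + 4) = sqrt(45425*(-3787) + 4) = sqrt(-172024475 + 4) = sqrt(-172024471) = I*sqrt(172024471)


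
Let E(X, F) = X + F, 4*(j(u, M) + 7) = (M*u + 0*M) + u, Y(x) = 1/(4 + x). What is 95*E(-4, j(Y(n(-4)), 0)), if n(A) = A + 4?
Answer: -16625/16 ≈ -1039.1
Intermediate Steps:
n(A) = 4 + A
j(u, M) = -7 + u/4 + M*u/4 (j(u, M) = -7 + ((M*u + 0*M) + u)/4 = -7 + ((M*u + 0) + u)/4 = -7 + (M*u + u)/4 = -7 + (u + M*u)/4 = -7 + (u/4 + M*u/4) = -7 + u/4 + M*u/4)
E(X, F) = F + X
95*E(-4, j(Y(n(-4)), 0)) = 95*((-7 + 1/(4*(4 + (4 - 4))) + (¼)*0/(4 + (4 - 4))) - 4) = 95*((-7 + 1/(4*(4 + 0)) + (¼)*0/(4 + 0)) - 4) = 95*((-7 + (¼)/4 + (¼)*0/4) - 4) = 95*((-7 + (¼)*(¼) + (¼)*0*(¼)) - 4) = 95*((-7 + 1/16 + 0) - 4) = 95*(-111/16 - 4) = 95*(-175/16) = -16625/16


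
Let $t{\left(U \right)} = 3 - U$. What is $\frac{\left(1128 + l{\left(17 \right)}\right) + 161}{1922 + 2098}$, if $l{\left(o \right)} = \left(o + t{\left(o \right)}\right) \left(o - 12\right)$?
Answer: $\frac{326}{1005} \approx 0.32438$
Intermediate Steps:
$l{\left(o \right)} = -36 + 3 o$ ($l{\left(o \right)} = \left(o - \left(-3 + o\right)\right) \left(o - 12\right) = 3 \left(-12 + o\right) = -36 + 3 o$)
$\frac{\left(1128 + l{\left(17 \right)}\right) + 161}{1922 + 2098} = \frac{\left(1128 + \left(-36 + 3 \cdot 17\right)\right) + 161}{1922 + 2098} = \frac{\left(1128 + \left(-36 + 51\right)\right) + 161}{4020} = \left(\left(1128 + 15\right) + 161\right) \frac{1}{4020} = \left(1143 + 161\right) \frac{1}{4020} = 1304 \cdot \frac{1}{4020} = \frac{326}{1005}$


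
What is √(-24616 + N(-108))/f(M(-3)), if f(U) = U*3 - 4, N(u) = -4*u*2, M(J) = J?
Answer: -2*I*√5938/13 ≈ -11.855*I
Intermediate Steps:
N(u) = -8*u
f(U) = -4 + 3*U (f(U) = 3*U - 4 = -4 + 3*U)
√(-24616 + N(-108))/f(M(-3)) = √(-24616 - 8*(-108))/(-4 + 3*(-3)) = √(-24616 + 864)/(-4 - 9) = √(-23752)/(-13) = (2*I*√5938)*(-1/13) = -2*I*√5938/13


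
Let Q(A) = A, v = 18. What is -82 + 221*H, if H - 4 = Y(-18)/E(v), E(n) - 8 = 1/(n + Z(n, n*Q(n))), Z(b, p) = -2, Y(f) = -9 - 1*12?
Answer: 9734/43 ≈ 226.37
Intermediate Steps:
Y(f) = -21 (Y(f) = -9 - 12 = -21)
E(n) = 8 + 1/(-2 + n) (E(n) = 8 + 1/(n - 2) = 8 + 1/(-2 + n))
H = 60/43 (H = 4 - 21*(-2 + 18)/(-15 + 8*18) = 4 - 21*16/(-15 + 144) = 4 - 21/((1/16)*129) = 4 - 21/129/16 = 4 - 21*16/129 = 4 - 112/43 = 60/43 ≈ 1.3953)
-82 + 221*H = -82 + 221*(60/43) = -82 + 13260/43 = 9734/43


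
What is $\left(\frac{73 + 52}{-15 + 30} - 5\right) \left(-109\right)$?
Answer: $- \frac{1090}{3} \approx -363.33$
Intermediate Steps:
$\left(\frac{73 + 52}{-15 + 30} - 5\right) \left(-109\right) = \left(\frac{125}{15} - 5\right) \left(-109\right) = \left(125 \cdot \frac{1}{15} - 5\right) \left(-109\right) = \left(\frac{25}{3} - 5\right) \left(-109\right) = \frac{10}{3} \left(-109\right) = - \frac{1090}{3}$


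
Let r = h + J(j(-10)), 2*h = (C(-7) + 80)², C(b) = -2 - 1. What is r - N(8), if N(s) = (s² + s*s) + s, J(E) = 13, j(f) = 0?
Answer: 5683/2 ≈ 2841.5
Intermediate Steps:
C(b) = -3
h = 5929/2 (h = (-3 + 80)²/2 = (½)*77² = (½)*5929 = 5929/2 ≈ 2964.5)
N(s) = s + 2*s² (N(s) = (s² + s²) + s = 2*s² + s = s + 2*s²)
r = 5955/2 (r = 5929/2 + 13 = 5955/2 ≈ 2977.5)
r - N(8) = 5955/2 - 8*(1 + 2*8) = 5955/2 - 8*(1 + 16) = 5955/2 - 8*17 = 5955/2 - 1*136 = 5955/2 - 136 = 5683/2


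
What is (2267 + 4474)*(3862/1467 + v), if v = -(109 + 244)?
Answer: -384977761/163 ≈ -2.3618e+6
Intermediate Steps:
v = -353 (v = -1*353 = -353)
(2267 + 4474)*(3862/1467 + v) = (2267 + 4474)*(3862/1467 - 353) = 6741*(3862*(1/1467) - 353) = 6741*(3862/1467 - 353) = 6741*(-513989/1467) = -384977761/163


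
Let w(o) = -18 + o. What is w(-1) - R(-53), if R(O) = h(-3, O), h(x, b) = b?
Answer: 34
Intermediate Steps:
R(O) = O
w(-1) - R(-53) = (-18 - 1) - 1*(-53) = -19 + 53 = 34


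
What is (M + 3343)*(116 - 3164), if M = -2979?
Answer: -1109472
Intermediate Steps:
(M + 3343)*(116 - 3164) = (-2979 + 3343)*(116 - 3164) = 364*(-3048) = -1109472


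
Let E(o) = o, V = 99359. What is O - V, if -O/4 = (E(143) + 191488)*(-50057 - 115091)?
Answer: 126589806193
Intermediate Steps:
O = 126589905552 (O = -4*(143 + 191488)*(-50057 - 115091) = -766524*(-165148) = -4*(-31647476388) = 126589905552)
O - V = 126589905552 - 1*99359 = 126589905552 - 99359 = 126589806193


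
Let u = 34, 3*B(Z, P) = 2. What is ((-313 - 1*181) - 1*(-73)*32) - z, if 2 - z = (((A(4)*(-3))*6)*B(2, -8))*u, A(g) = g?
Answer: 208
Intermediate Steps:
B(Z, P) = ⅔ (B(Z, P) = (⅓)*2 = ⅔)
z = 1634 (z = 2 - ((4*(-3))*6)*(⅔)*34 = 2 - -12*6*(⅔)*34 = 2 - (-72*⅔)*34 = 2 - (-48)*34 = 2 - 1*(-1632) = 2 + 1632 = 1634)
((-313 - 1*181) - 1*(-73)*32) - z = ((-313 - 1*181) - 1*(-73)*32) - 1*1634 = ((-313 - 181) + 73*32) - 1634 = (-494 + 2336) - 1634 = 1842 - 1634 = 208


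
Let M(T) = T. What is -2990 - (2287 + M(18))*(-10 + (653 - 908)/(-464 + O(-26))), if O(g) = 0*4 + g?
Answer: 1848325/98 ≈ 18860.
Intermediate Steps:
O(g) = g (O(g) = 0 + g = g)
-2990 - (2287 + M(18))*(-10 + (653 - 908)/(-464 + O(-26))) = -2990 - (2287 + 18)*(-10 + (653 - 908)/(-464 - 26)) = -2990 - 2305*(-10 - 255/(-490)) = -2990 - 2305*(-10 - 255*(-1/490)) = -2990 - 2305*(-10 + 51/98) = -2990 - 2305*(-929)/98 = -2990 - 1*(-2141345/98) = -2990 + 2141345/98 = 1848325/98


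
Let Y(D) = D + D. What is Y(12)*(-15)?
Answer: -360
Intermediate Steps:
Y(D) = 2*D
Y(12)*(-15) = (2*12)*(-15) = 24*(-15) = -360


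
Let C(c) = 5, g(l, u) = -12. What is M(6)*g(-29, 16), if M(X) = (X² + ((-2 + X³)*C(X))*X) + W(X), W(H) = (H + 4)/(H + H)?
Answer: -77482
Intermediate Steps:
W(H) = (4 + H)/(2*H) (W(H) = (4 + H)/((2*H)) = (4 + H)*(1/(2*H)) = (4 + H)/(2*H))
M(X) = X² + X*(-10 + 5*X³) + (4 + X)/(2*X) (M(X) = (X² + ((-2 + X³)*5)*X) + (4 + X)/(2*X) = (X² + (-10 + 5*X³)*X) + (4 + X)/(2*X) = (X² + X*(-10 + 5*X³)) + (4 + X)/(2*X) = X² + X*(-10 + 5*X³) + (4 + X)/(2*X))
M(6)*g(-29, 16) = (½ + 6² - 10*6 + 2/6 + 5*6⁴)*(-12) = (½ + 36 - 60 + 2*(⅙) + 5*1296)*(-12) = (½ + 36 - 60 + ⅓ + 6480)*(-12) = (38741/6)*(-12) = -77482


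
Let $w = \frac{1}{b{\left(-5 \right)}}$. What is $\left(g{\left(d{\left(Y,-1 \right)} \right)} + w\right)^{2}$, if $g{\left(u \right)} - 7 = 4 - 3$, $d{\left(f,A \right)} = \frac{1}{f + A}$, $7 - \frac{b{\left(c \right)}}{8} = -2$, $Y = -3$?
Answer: $\frac{332929}{5184} \approx 64.222$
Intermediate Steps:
$b{\left(c \right)} = 72$ ($b{\left(c \right)} = 56 - -16 = 56 + 16 = 72$)
$d{\left(f,A \right)} = \frac{1}{A + f}$
$w = \frac{1}{72} \approx 0.013889$
$g{\left(u \right)} = 8$ ($g{\left(u \right)} = 7 + \left(4 - 3\right) = 7 + 1 = 8$)
$\left(g{\left(d{\left(Y,-1 \right)} \right)} + w\right)^{2} = \left(8 + \frac{1}{72}\right)^{2} = \left(\frac{577}{72}\right)^{2} = \frac{332929}{5184}$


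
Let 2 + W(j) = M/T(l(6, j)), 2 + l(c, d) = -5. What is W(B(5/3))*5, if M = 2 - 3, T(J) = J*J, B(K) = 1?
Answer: -495/49 ≈ -10.102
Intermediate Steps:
l(c, d) = -7 (l(c, d) = -2 - 5 = -7)
T(J) = J**2
M = -1
W(j) = -99/49 (W(j) = -2 - 1/((-7)**2) = -2 - 1/49 = -99/49)
W(B(5/3))*5 = -99/49*5 = -495/49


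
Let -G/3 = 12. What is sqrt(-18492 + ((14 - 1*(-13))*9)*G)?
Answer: 2*I*sqrt(6810) ≈ 165.05*I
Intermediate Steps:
G = -36 (G = -3*12 = -36)
sqrt(-18492 + ((14 - 1*(-13))*9)*G) = sqrt(-18492 + ((14 - 1*(-13))*9)*(-36)) = sqrt(-18492 + ((14 + 13)*9)*(-36)) = sqrt(-18492 + (27*9)*(-36)) = sqrt(-18492 + 243*(-36)) = sqrt(-18492 - 8748) = sqrt(-27240) = 2*I*sqrt(6810)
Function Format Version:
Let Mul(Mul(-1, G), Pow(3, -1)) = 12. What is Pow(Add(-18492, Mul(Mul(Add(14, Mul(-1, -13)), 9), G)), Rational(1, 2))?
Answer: Mul(2, I, Pow(6810, Rational(1, 2))) ≈ Mul(165.05, I)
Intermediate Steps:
G = -36 (G = Mul(-3, 12) = -36)
Pow(Add(-18492, Mul(Mul(Add(14, Mul(-1, -13)), 9), G)), Rational(1, 2)) = Pow(Add(-18492, Mul(Mul(Add(14, Mul(-1, -13)), 9), -36)), Rational(1, 2)) = Pow(Add(-18492, Mul(Mul(Add(14, 13), 9), -36)), Rational(1, 2)) = Pow(Add(-18492, Mul(Mul(27, 9), -36)), Rational(1, 2)) = Pow(Add(-18492, Mul(243, -36)), Rational(1, 2)) = Pow(Add(-18492, -8748), Rational(1, 2)) = Pow(-27240, Rational(1, 2)) = Mul(2, I, Pow(6810, Rational(1, 2)))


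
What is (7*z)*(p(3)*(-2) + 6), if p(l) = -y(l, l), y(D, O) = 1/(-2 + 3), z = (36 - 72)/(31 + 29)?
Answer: -168/5 ≈ -33.600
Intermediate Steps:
z = -⅗ (z = -36/60 = -36*1/60 = -⅗ ≈ -0.60000)
y(D, O) = 1 (y(D, O) = 1/1 = 1)
p(l) = -1 (p(l) = -1*1 = -1)
(7*z)*(p(3)*(-2) + 6) = (7*(-⅗))*(-1*(-2) + 6) = -21*(2 + 6)/5 = -21/5*8 = -168/5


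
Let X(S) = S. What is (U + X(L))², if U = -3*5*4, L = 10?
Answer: 2500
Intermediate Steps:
U = -60 (U = -15*4 = -60)
(U + X(L))² = (-60 + 10)² = (-50)² = 2500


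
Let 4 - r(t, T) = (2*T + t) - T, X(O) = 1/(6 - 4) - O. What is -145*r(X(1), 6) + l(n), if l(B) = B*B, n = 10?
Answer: 635/2 ≈ 317.50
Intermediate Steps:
X(O) = 1/2 - O
l(B) = B**2
r(t, T) = 4 - T - t (r(t, T) = 4 - ((2*T + t) - T) = 4 - ((t + 2*T) - T) = 4 - (T + t) = 4 + (-T - t) = 4 - T - t)
-145*r(X(1), 6) + l(n) = -145*(4 - 1*6 - (1/2 - 1*1)) + 10**2 = -145*(4 - 6 - (1/2 - 1)) + 100 = -145*(4 - 6 - 1*(-1/2)) + 100 = -145*(4 - 6 + 1/2) + 100 = -145*(-3/2) + 100 = 435/2 + 100 = 635/2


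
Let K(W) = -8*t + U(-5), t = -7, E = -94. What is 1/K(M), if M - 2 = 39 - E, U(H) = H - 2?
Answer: 1/49 ≈ 0.020408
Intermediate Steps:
U(H) = -2 + H
M = 135 (M = 2 + (39 - 1*(-94)) = 2 + (39 + 94) = 2 + 133 = 135)
K(W) = 49 (K(W) = -8*(-7) + (-2 - 5) = 56 - 7 = 49)
1/K(M) = 1/49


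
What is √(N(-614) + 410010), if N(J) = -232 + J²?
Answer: √786774 ≈ 887.00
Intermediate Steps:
√(N(-614) + 410010) = √((-232 + (-614)²) + 410010) = √((-232 + 376996) + 410010) = √(376764 + 410010) = √786774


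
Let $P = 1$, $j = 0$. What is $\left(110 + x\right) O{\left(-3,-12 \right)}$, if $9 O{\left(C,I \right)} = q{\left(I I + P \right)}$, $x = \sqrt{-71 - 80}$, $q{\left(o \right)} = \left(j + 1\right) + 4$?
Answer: $\frac{550}{9} + \frac{5 i \sqrt{151}}{9} \approx 61.111 + 6.8268 i$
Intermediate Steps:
$q{\left(o \right)} = 5$ ($q{\left(o \right)} = \left(0 + 1\right) + 4 = 1 + 4 = 5$)
$x = i \sqrt{151}$ ($x = \sqrt{-71 - 80} = \sqrt{-151} = i \sqrt{151} \approx 12.288 i$)
$O{\left(C,I \right)} = \frac{5}{9}$ ($O{\left(C,I \right)} = \frac{1}{9} \cdot 5 = \frac{5}{9}$)
$\left(110 + x\right) O{\left(-3,-12 \right)} = \left(110 + i \sqrt{151}\right) \frac{5}{9} = \frac{550}{9} + \frac{5 i \sqrt{151}}{9}$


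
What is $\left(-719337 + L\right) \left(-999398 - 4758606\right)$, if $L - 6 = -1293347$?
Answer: $11589007974712$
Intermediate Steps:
$L = -1293341$ ($L = 6 - 1293347 = -1293341$)
$\left(-719337 + L\right) \left(-999398 - 4758606\right) = \left(-719337 - 1293341\right) \left(-999398 - 4758606\right) = \left(-2012678\right) \left(-5758004\right) = 11589007974712$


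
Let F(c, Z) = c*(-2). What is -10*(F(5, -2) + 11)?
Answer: -10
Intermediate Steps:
F(c, Z) = -2*c
-10*(F(5, -2) + 11) = -10*(-2*5 + 11) = -10*(-10 + 11) = -10*1 = -10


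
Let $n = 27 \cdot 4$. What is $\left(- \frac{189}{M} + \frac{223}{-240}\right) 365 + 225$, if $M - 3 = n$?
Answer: $- \frac{1306483}{1776} \approx -735.63$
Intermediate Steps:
$n = 108$
$M = 111$ ($M = 3 + 108 = 111$)
$\left(- \frac{189}{M} + \frac{223}{-240}\right) 365 + 225 = \left(- \frac{189}{111} + \frac{223}{-240}\right) 365 + 225 = \left(\left(-189\right) \frac{1}{111} + 223 \left(- \frac{1}{240}\right)\right) 365 + 225 = \left(- \frac{63}{37} - \frac{223}{240}\right) 365 + 225 = \left(- \frac{23371}{8880}\right) 365 + 225 = - \frac{1706083}{1776} + 225 = - \frac{1306483}{1776}$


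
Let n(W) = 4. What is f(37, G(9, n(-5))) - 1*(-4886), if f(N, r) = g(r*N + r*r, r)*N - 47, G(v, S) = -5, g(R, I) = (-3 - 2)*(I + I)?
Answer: 6689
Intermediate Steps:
g(R, I) = -10*I
f(N, r) = -47 - 10*N*r (f(N, r) = (-10*r)*N - 47 = -10*N*r - 47 = -47 - 10*N*r)
f(37, G(9, n(-5))) - 1*(-4886) = (-47 - 10*37*(-5)) - 1*(-4886) = (-47 + 1850) + 4886 = 1803 + 4886 = 6689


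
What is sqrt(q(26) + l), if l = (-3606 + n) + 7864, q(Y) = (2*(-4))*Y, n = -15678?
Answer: 6*I*sqrt(323) ≈ 107.83*I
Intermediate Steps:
q(Y) = -8*Y
l = -11420 (l = (-3606 - 15678) + 7864 = -19284 + 7864 = -11420)
sqrt(q(26) + l) = sqrt(-8*26 - 11420) = sqrt(-208 - 11420) = sqrt(-11628) = 6*I*sqrt(323)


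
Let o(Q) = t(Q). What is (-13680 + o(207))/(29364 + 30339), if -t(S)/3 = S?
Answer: -681/2843 ≈ -0.23954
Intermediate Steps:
t(S) = -3*S
o(Q) = -3*Q
(-13680 + o(207))/(29364 + 30339) = (-13680 - 3*207)/(29364 + 30339) = (-13680 - 621)/59703 = -14301*1/59703 = -681/2843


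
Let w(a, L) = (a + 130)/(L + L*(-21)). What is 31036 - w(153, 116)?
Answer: 72003803/2320 ≈ 31036.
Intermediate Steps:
w(a, L) = -(130 + a)/(20*L) (w(a, L) = (130 + a)/(L - 21*L) = (130 + a)/((-20*L)) = (130 + a)*(-1/(20*L)) = -(130 + a)/(20*L))
31036 - w(153, 116) = 31036 - (-130 - 1*153)/(20*116) = 31036 - (-130 - 153)/(20*116) = 31036 - (-283)/(20*116) = 31036 - 1*(-283/2320) = 31036 + 283/2320 = 72003803/2320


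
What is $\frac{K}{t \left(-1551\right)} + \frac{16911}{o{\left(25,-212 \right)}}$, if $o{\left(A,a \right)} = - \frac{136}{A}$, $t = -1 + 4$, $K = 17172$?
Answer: $- \frac{218834163}{70312} \approx -3112.3$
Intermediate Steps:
$t = 3$
$\frac{K}{t \left(-1551\right)} + \frac{16911}{o{\left(25,-212 \right)}} = \frac{17172}{3 \left(-1551\right)} + \frac{16911}{\left(-136\right) \frac{1}{25}} = \frac{17172}{-4653} + \frac{16911}{\left(-136\right) \frac{1}{25}} = 17172 \left(- \frac{1}{4653}\right) + \frac{16911}{- \frac{136}{25}} = - \frac{1908}{517} + 16911 \left(- \frac{25}{136}\right) = - \frac{1908}{517} - \frac{422775}{136} = - \frac{218834163}{70312}$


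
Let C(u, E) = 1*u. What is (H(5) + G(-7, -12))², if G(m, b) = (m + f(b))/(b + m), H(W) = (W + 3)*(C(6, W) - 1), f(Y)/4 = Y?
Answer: 664225/361 ≈ 1840.0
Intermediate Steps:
f(Y) = 4*Y
C(u, E) = u
H(W) = 15 + 5*W (H(W) = (W + 3)*(6 - 1) = (3 + W)*5 = 15 + 5*W)
G(m, b) = (m + 4*b)/(b + m)
(H(5) + G(-7, -12))² = ((15 + 5*5) + (-7 + 4*(-12))/(-12 - 7))² = ((15 + 25) + (-7 - 48)/(-19))² = (40 - 1/19*(-55))² = (40 + 55/19)² = (815/19)² = 664225/361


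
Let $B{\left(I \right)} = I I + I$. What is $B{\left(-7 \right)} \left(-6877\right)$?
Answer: $-288834$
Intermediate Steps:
$B{\left(I \right)} = I + I^{2}$ ($B{\left(I \right)} = I^{2} + I = I + I^{2}$)
$B{\left(-7 \right)} \left(-6877\right) = - 7 \left(1 - 7\right) \left(-6877\right) = \left(-7\right) \left(-6\right) \left(-6877\right) = 42 \left(-6877\right) = -288834$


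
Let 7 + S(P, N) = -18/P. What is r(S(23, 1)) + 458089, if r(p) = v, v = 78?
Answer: 458167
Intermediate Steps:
S(P, N) = -7 - 18/P
r(p) = 78
r(S(23, 1)) + 458089 = 78 + 458089 = 458167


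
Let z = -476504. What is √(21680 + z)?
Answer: 6*I*√12634 ≈ 674.41*I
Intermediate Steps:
√(21680 + z) = √(21680 - 476504) = √(-454824) = 6*I*√12634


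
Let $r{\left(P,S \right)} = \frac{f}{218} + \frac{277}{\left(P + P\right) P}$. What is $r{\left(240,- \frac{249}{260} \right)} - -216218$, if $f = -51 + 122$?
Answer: $\frac{2715010302193}{12556800} \approx 2.1622 \cdot 10^{5}$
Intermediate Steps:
$f = 71$
$r{\left(P,S \right)} = \frac{71}{218} + \frac{277}{2 P^{2}}$ ($r{\left(P,S \right)} = \frac{71}{218} + \frac{277}{\left(P + P\right) P} = 71 \cdot \frac{1}{218} + \frac{277}{2 P P} = \frac{71}{218} + \frac{277}{2 P^{2}}$)
$r{\left(240,- \frac{249}{260} \right)} - -216218 = \left(\frac{71}{218} + \frac{277}{2 \cdot 57600}\right) - -216218 = \left(\frac{71}{218} + \frac{277}{2} \cdot \frac{1}{57600}\right) + 216218 = \left(\frac{71}{218} + \frac{277}{115200}\right) + 216218 = \frac{4119793}{12556800} + 216218 = \frac{2715010302193}{12556800}$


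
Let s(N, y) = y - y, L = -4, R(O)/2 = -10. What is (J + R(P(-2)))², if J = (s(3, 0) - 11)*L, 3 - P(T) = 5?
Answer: 576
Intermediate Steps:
P(T) = -2 (P(T) = 3 - 1*5 = 3 - 5 = -2)
R(O) = -20 (R(O) = 2*(-10) = -20)
s(N, y) = 0
J = 44 (J = (0 - 11)*(-4) = -11*(-4) = 44)
(J + R(P(-2)))² = (44 - 20)² = 24² = 576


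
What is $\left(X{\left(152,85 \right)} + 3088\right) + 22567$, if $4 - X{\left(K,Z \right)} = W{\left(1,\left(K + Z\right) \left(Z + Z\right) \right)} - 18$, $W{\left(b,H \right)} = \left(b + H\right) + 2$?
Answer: $-14616$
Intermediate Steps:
$W{\left(b,H \right)} = 2 + H + b$ ($W{\left(b,H \right)} = \left(H + b\right) + 2 = 2 + H + b$)
$X{\left(K,Z \right)} = 19 - 2 Z \left(K + Z\right)$ ($X{\left(K,Z \right)} = 4 - \left(\left(2 + \left(K + Z\right) \left(Z + Z\right) + 1\right) - 18\right) = 4 - \left(\left(2 + \left(K + Z\right) 2 Z + 1\right) - 18\right) = 4 - \left(\left(2 + 2 Z \left(K + Z\right) + 1\right) - 18\right) = 4 - \left(\left(3 + 2 Z \left(K + Z\right)\right) - 18\right) = 4 - \left(-15 + 2 Z \left(K + Z\right)\right) = 19 - 2 Z \left(K + Z\right)$)
$\left(X{\left(152,85 \right)} + 3088\right) + 22567 = \left(\left(19 - 170 \left(152 + 85\right)\right) + 3088\right) + 22567 = \left(\left(19 - 170 \cdot 237\right) + 3088\right) + 22567 = \left(\left(19 - 40290\right) + 3088\right) + 22567 = \left(-40271 + 3088\right) + 22567 = -37183 + 22567 = -14616$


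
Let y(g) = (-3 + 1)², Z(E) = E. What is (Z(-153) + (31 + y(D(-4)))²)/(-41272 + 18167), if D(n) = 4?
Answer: -1072/23105 ≈ -0.046397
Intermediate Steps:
y(g) = 4 (y(g) = (-2)² = 4)
(Z(-153) + (31 + y(D(-4)))²)/(-41272 + 18167) = (-153 + (31 + 4)²)/(-41272 + 18167) = (-153 + 35²)/(-23105) = (-153 + 1225)*(-1/23105) = 1072*(-1/23105) = -1072/23105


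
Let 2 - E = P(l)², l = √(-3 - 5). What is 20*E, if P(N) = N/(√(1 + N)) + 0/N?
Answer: 40*(-5*I + 2*√2)/(-I + 2*√2) ≈ 57.778 - 50.283*I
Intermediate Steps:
l = 2*I*√2 (l = √(-8) = 2*I*√2 ≈ 2.8284*I)
P(N) = N/√(1 + N) (P(N) = N/√(1 + N) + 0 = N/√(1 + N))
E = 2 + 8/(1 + 2*I*√2) (E = 2 - ((2*I*√2)/√(1 + 2*I*√2))² = 2 - (2*I*√2/√(1 + 2*I*√2))² = 2 - (-8)/(1 + 2*I*√2) = 2 + 8/(1 + 2*I*√2) ≈ 2.8889 - 2.5142*I)
20*E = 20*(2*(-5*I + 2*√2)/(-I + 2*√2)) = 40*(-5*I + 2*√2)/(-I + 2*√2)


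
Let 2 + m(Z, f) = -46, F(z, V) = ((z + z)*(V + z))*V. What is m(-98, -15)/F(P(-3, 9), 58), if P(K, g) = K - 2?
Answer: 12/7685 ≈ 0.0015615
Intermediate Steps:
P(K, g) = -2 + K
F(z, V) = 2*V*z*(V + z) (F(z, V) = ((2*z)*(V + z))*V = (2*z*(V + z))*V = 2*V*z*(V + z))
m(Z, f) = -48 (m(Z, f) = -2 - 46 = -48)
m(-98, -15)/F(P(-3, 9), 58) = -48*1/(116*(-2 - 3)*(58 + (-2 - 3))) = -48*(-1/(580*(58 - 5))) = -48/(2*58*(-5)*53) = -48/(-30740) = -48*(-1/30740) = 12/7685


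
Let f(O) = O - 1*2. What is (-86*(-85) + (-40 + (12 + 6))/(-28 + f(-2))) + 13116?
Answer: 326827/16 ≈ 20427.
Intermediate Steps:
f(O) = -2 + O (f(O) = O - 2 = -2 + O)
(-86*(-85) + (-40 + (12 + 6))/(-28 + f(-2))) + 13116 = (-86*(-85) + (-40 + (12 + 6))/(-28 + (-2 - 2))) + 13116 = (7310 + (-40 + 18)/(-28 - 4)) + 13116 = (7310 - 22/(-32)) + 13116 = (7310 - 22*(-1/32)) + 13116 = (7310 + 11/16) + 13116 = 116971/16 + 13116 = 326827/16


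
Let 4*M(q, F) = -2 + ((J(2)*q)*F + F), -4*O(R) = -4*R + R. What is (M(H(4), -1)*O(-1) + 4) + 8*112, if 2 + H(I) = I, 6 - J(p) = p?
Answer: 14433/16 ≈ 902.06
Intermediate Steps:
O(R) = 3*R/4 (O(R) = -(-4*R + R)/4 = -(-3)*R/4 = 3*R/4)
J(p) = 6 - p
H(I) = -2 + I
M(q, F) = -1/2 + F/4 + F*q (M(q, F) = (-2 + (((6 - 1*2)*q)*F + F))/4 = (-2 + (((6 - 2)*q)*F + F))/4 = (-2 + ((4*q)*F + F))/4 = (-2 + (4*F*q + F))/4 = (-2 + (F + 4*F*q))/4 = (-2 + F + 4*F*q)/4 = -1/2 + F/4 + F*q)
(M(H(4), -1)*O(-1) + 4) + 8*112 = ((-1/2 + (1/4)*(-1) - (-2 + 4))*((3/4)*(-1)) + 4) + 8*112 = ((-1/2 - 1/4 - 1*2)*(-3/4) + 4) + 896 = ((-1/2 - 1/4 - 2)*(-3/4) + 4) + 896 = (-11/4*(-3/4) + 4) + 896 = (33/16 + 4) + 896 = 97/16 + 896 = 14433/16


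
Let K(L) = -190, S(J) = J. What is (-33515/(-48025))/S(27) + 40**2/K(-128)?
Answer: -41366243/4927365 ≈ -8.3952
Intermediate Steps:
(-33515/(-48025))/S(27) + 40**2/K(-128) = -33515/(-48025)/27 + 40**2/(-190) = -33515*(-1/48025)*(1/27) + 1600*(-1/190) = (6703/9605)*(1/27) - 160/19 = 6703/259335 - 160/19 = -41366243/4927365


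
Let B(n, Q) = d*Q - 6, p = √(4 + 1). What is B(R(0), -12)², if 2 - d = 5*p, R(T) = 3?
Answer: 18900 - 3600*√5 ≈ 10850.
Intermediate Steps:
p = √5 ≈ 2.2361
d = 2 - 5*√5 ≈ -9.1803
B(n, Q) = -6 + Q*(2 - 5*√5) (B(n, Q) = (2 - 5*√5)*Q - 6 = Q*(2 - 5*√5) - 6 = -6 + Q*(2 - 5*√5))
B(R(0), -12)² = (-6 - 12*(2 - 5*√5))² = (-6 + (-24 + 60*√5))² = (-30 + 60*√5)²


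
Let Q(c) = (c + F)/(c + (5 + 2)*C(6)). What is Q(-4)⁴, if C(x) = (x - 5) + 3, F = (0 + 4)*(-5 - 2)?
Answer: 256/81 ≈ 3.1605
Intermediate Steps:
F = -28 (F = 4*(-7) = -28)
C(x) = -2 + x (C(x) = (-5 + x) + 3 = -2 + x)
Q(c) = (-28 + c)/(28 + c) (Q(c) = (c - 28)/(c + (5 + 2)*(-2 + 6)) = (-28 + c)/(c + 7*4) = (-28 + c)/(c + 28) = (-28 + c)/(28 + c))
Q(-4)⁴ = ((-28 - 4)/(28 - 4))⁴ = (-32/24)⁴ = ((1/24)*(-32))⁴ = (-4/3)⁴ = 256/81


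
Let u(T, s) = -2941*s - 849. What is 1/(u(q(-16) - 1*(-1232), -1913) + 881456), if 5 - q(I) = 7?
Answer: 1/6506740 ≈ 1.5369e-7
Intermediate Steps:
q(I) = -2 (q(I) = 5 - 1*7 = 5 - 7 = -2)
u(T, s) = -849 - 2941*s
1/(u(q(-16) - 1*(-1232), -1913) + 881456) = 1/((-849 - 2941*(-1913)) + 881456) = 1/((-849 + 5626133) + 881456) = 1/(5625284 + 881456) = 1/6506740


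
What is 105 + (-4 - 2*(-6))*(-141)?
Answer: -1023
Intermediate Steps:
105 + (-4 - 2*(-6))*(-141) = 105 + (-4 + 12)*(-141) = 105 + 8*(-141) = 105 - 1128 = -1023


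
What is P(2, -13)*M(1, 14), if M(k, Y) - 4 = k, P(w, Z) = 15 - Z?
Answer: 140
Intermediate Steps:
M(k, Y) = 4 + k
P(2, -13)*M(1, 14) = (15 - 1*(-13))*(4 + 1) = (15 + 13)*5 = 28*5 = 140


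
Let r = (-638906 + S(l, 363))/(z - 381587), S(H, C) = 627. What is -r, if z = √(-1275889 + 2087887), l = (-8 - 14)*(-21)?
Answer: -243558968773/145607826571 - 1914837*√90222/145607826571 ≈ -1.6767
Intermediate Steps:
l = 462 (l = -22*(-21) = 462)
z = 3*√90222 (z = √811998 = 3*√90222 ≈ 901.11)
r = -638279/(-381587 + 3*√90222) (r = (-638906 + 627)/(3*√90222 - 381587) = -638279/(-381587 + 3*√90222) ≈ 1.6767)
-r = -(243558968773/145607826571 + 1914837*√90222/145607826571) = -243558968773/145607826571 - 1914837*√90222/145607826571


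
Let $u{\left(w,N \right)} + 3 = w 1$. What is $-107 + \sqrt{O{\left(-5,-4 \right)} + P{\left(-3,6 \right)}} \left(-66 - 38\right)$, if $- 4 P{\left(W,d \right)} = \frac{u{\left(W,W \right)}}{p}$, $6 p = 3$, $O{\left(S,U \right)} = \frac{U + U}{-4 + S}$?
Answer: $-107 - \frac{104 \sqrt{35}}{3} \approx -312.09$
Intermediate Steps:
$u{\left(w,N \right)} = -3 + w$ ($u{\left(w,N \right)} = -3 + w 1 = -3 + w$)
$O{\left(S,U \right)} = \frac{2 U}{-4 + S}$
$p = \frac{1}{2}$ ($p = \frac{1}{6} \cdot 3 = \frac{1}{2} \approx 0.5$)
$P{\left(W,d \right)} = \frac{3}{2} - \frac{W}{2}$ ($P{\left(W,d \right)} = - \frac{\left(-3 + W\right) \frac{1}{\frac{1}{2}}}{4} = - \frac{\left(-3 + W\right) 2}{4} = - \frac{-6 + 2 W}{4} = \frac{3}{2} - \frac{W}{2}$)
$-107 + \sqrt{O{\left(-5,-4 \right)} + P{\left(-3,6 \right)}} \left(-66 - 38\right) = -107 + \sqrt{2 \left(-4\right) \frac{1}{-4 - 5} + \left(\frac{3}{2} - - \frac{3}{2}\right)} \left(-66 - 38\right) = -107 + \sqrt{2 \left(-4\right) \frac{1}{-9} + \left(\frac{3}{2} + \frac{3}{2}\right)} \left(-104\right) = -107 + \sqrt{2 \left(-4\right) \left(- \frac{1}{9}\right) + 3} \left(-104\right) = -107 + \sqrt{\frac{8}{9} + 3} \left(-104\right) = -107 + \sqrt{\frac{35}{9}} \left(-104\right) = -107 + \frac{\sqrt{35}}{3} \left(-104\right) = -107 - \frac{104 \sqrt{35}}{3}$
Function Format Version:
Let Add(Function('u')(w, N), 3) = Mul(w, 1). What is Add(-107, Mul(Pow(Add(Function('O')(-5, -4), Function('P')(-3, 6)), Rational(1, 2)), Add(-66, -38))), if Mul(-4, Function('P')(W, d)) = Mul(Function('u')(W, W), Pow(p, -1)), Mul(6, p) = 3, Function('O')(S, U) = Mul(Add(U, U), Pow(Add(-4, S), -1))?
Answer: Add(-107, Mul(Rational(-104, 3), Pow(35, Rational(1, 2)))) ≈ -312.09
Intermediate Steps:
Function('u')(w, N) = Add(-3, w) (Function('u')(w, N) = Add(-3, Mul(w, 1)) = Add(-3, w))
Function('O')(S, U) = Mul(2, U, Pow(Add(-4, S), -1)) (Function('O')(S, U) = Mul(Mul(2, U), Pow(Add(-4, S), -1)) = Mul(2, U, Pow(Add(-4, S), -1)))
p = Rational(1, 2) (p = Mul(Rational(1, 6), 3) = Rational(1, 2) ≈ 0.50000)
Function('P')(W, d) = Add(Rational(3, 2), Mul(Rational(-1, 2), W)) (Function('P')(W, d) = Mul(Rational(-1, 4), Mul(Add(-3, W), Pow(Rational(1, 2), -1))) = Mul(Rational(-1, 4), Mul(Add(-3, W), 2)) = Mul(Rational(-1, 4), Add(-6, Mul(2, W))) = Add(Rational(3, 2), Mul(Rational(-1, 2), W)))
Add(-107, Mul(Pow(Add(Function('O')(-5, -4), Function('P')(-3, 6)), Rational(1, 2)), Add(-66, -38))) = Add(-107, Mul(Pow(Add(Mul(2, -4, Pow(Add(-4, -5), -1)), Add(Rational(3, 2), Mul(Rational(-1, 2), -3))), Rational(1, 2)), Add(-66, -38))) = Add(-107, Mul(Pow(Add(Mul(2, -4, Pow(-9, -1)), Add(Rational(3, 2), Rational(3, 2))), Rational(1, 2)), -104)) = Add(-107, Mul(Pow(Add(Mul(2, -4, Rational(-1, 9)), 3), Rational(1, 2)), -104)) = Add(-107, Mul(Pow(Add(Rational(8, 9), 3), Rational(1, 2)), -104)) = Add(-107, Mul(Pow(Rational(35, 9), Rational(1, 2)), -104)) = Add(-107, Mul(Mul(Rational(1, 3), Pow(35, Rational(1, 2))), -104)) = Add(-107, Mul(Rational(-104, 3), Pow(35, Rational(1, 2))))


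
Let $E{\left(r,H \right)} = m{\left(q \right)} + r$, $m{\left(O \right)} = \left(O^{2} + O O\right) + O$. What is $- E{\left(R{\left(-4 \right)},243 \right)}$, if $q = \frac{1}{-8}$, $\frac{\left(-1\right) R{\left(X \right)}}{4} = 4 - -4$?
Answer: $\frac{1027}{32} \approx 32.094$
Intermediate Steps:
$R{\left(X \right)} = -32$ ($R{\left(X \right)} = - 4 \left(4 - -4\right) = - 4 \left(4 + 4\right) = \left(-4\right) 8 = -32$)
$q = - \frac{1}{8} \approx -0.125$
$m{\left(O \right)} = O + 2 O^{2}$ ($m{\left(O \right)} = \left(O^{2} + O^{2}\right) + O = 2 O^{2} + O = O + 2 O^{2}$)
$E{\left(r,H \right)} = - \frac{3}{32} + r$ ($E{\left(r,H \right)} = - \frac{1 + 2 \left(- \frac{1}{8}\right)}{8} + r = - \frac{1 - \frac{1}{4}}{8} + r = \left(- \frac{1}{8}\right) \frac{3}{4} + r = - \frac{3}{32} + r$)
$- E{\left(R{\left(-4 \right)},243 \right)} = - (- \frac{3}{32} - 32) = \left(-1\right) \left(- \frac{1027}{32}\right) = \frac{1027}{32}$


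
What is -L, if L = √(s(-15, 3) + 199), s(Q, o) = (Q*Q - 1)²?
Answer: -5*√2015 ≈ -224.44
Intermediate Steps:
s(Q, o) = (-1 + Q²)² (s(Q, o) = (Q² - 1)² = (-1 + Q²)²)
L = 5*√2015 (L = √((-1 + (-15)²)² + 199) = √((-1 + 225)² + 199) = √(224² + 199) = √(50176 + 199) = √50375 = 5*√2015 ≈ 224.44)
-L = -5*√2015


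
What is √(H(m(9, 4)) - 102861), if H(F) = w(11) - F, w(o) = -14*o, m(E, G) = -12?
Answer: I*√103003 ≈ 320.94*I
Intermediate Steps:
H(F) = -154 - F (H(F) = -14*11 - F = -154 - F)
√(H(m(9, 4)) - 102861) = √((-154 - 1*(-12)) - 102861) = √((-154 + 12) - 102861) = √(-142 - 102861) = √(-103003) = I*√103003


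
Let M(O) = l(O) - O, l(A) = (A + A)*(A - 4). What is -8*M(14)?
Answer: -2128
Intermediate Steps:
l(A) = 2*A*(-4 + A) (l(A) = (2*A)*(-4 + A) = 2*A*(-4 + A))
M(O) = -O + 2*O*(-4 + O) (M(O) = 2*O*(-4 + O) - O = -O + 2*O*(-4 + O))
-8*M(14) = -112*(-9 + 2*14) = -112*(-9 + 28) = -112*19 = -8*266 = -2128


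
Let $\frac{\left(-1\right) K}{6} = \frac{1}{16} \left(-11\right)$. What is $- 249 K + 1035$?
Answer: $\frac{63}{8} \approx 7.875$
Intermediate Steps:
$K = \frac{33}{8}$ ($K = - 6 \cdot \frac{1}{16} \left(-11\right) = \left(-6\right) \left(- \frac{11}{16}\right) = \frac{33}{8} \approx 4.125$)
$- 249 K + 1035 = \left(-249\right) \frac{33}{8} + 1035 = - \frac{8217}{8} + 1035 = \frac{63}{8}$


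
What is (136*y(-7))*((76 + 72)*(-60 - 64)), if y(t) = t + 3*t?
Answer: 69884416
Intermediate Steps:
y(t) = 4*t
(136*y(-7))*((76 + 72)*(-60 - 64)) = (136*(4*(-7)))*((76 + 72)*(-60 - 64)) = (136*(-28))*(148*(-124)) = -3808*(-18352) = 69884416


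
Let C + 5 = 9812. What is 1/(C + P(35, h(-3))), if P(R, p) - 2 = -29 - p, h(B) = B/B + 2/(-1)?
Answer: 1/9781 ≈ 0.00010224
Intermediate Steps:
C = 9807 (C = -5 + 9812 = 9807)
h(B) = -1 (h(B) = 1 + 2*(-1) = 1 - 2 = -1)
P(R, p) = -27 - p (P(R, p) = 2 + (-29 - p) = -27 - p)
1/(C + P(35, h(-3))) = 1/(9807 + (-27 - 1*(-1))) = 1/(9807 + (-27 + 1)) = 1/(9807 - 26) = 1/9781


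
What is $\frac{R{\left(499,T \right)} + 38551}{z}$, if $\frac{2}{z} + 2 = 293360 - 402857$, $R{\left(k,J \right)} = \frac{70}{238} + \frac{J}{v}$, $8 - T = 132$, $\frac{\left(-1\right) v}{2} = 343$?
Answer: $- \frac{12307339940675}{5831} \approx -2.1107 \cdot 10^{9}$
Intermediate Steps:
$v = -686$ ($v = \left(-2\right) 343 = -686$)
$T = -124$ ($T = 8 - 132 = -124$)
$R{\left(k,J \right)} = \frac{5}{17} - \frac{J}{686}$ ($R{\left(k,J \right)} = \frac{70}{238} + \frac{J}{-686} = 70 \cdot \frac{1}{238} + J \left(- \frac{1}{686}\right) = \frac{5}{17} - \frac{J}{686}$)
$z = - \frac{2}{109499}$ ($z = \frac{2}{-2 + \left(293360 - 402857\right)} = \frac{2}{-2 - 109497} = \frac{2}{-109499} = 2 \left(- \frac{1}{109499}\right) = - \frac{2}{109499} \approx -1.8265 \cdot 10^{-5}$)
$\frac{R{\left(499,T \right)} + 38551}{z} = \frac{\left(\frac{5}{17} - - \frac{62}{343}\right) + 38551}{- \frac{2}{109499}} = \left(\left(\frac{5}{17} + \frac{62}{343}\right) + 38551\right) \left(- \frac{109499}{2}\right) = \left(\frac{2769}{5831} + 38551\right) \left(- \frac{109499}{2}\right) = \frac{224793650}{5831} \left(- \frac{109499}{2}\right) = - \frac{12307339940675}{5831}$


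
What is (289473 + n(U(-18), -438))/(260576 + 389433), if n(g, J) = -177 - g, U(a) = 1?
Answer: 289295/650009 ≈ 0.44506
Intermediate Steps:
(289473 + n(U(-18), -438))/(260576 + 389433) = (289473 + (-177 - 1*1))/(260576 + 389433) = (289473 + (-177 - 1))/650009 = (289473 - 178)*(1/650009) = 289295*(1/650009) = 289295/650009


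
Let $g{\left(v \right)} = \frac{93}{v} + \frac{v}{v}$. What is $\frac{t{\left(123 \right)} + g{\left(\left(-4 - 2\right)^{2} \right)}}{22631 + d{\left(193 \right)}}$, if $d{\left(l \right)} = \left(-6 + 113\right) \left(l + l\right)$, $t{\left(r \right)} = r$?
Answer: $\frac{1519}{767196} \approx 0.0019799$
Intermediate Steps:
$g{\left(v \right)} = 1 + \frac{93}{v}$ ($g{\left(v \right)} = \frac{93}{v} + 1 = 1 + \frac{93}{v}$)
$d{\left(l \right)} = 214 l$ ($d{\left(l \right)} = 107 \cdot 2 l = 214 l$)
$\frac{t{\left(123 \right)} + g{\left(\left(-4 - 2\right)^{2} \right)}}{22631 + d{\left(193 \right)}} = \frac{123 + \frac{93 + \left(-4 - 2\right)^{2}}{\left(-4 - 2\right)^{2}}}{22631 + 214 \cdot 193} = \frac{123 + \frac{93 + \left(-6\right)^{2}}{\left(-6\right)^{2}}}{22631 + 41302} = \frac{123 + \frac{93 + 36}{36}}{63933} = \left(123 + \frac{1}{36} \cdot 129\right) \frac{1}{63933} = \left(123 + \frac{43}{12}\right) \frac{1}{63933} = \frac{1519}{12} \cdot \frac{1}{63933} = \frac{1519}{767196}$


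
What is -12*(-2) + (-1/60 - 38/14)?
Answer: 8933/420 ≈ 21.269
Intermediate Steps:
-12*(-2) + (-1/60 - 38/14) = 24 + (-1*1/60 - 38*1/14) = 24 + (-1/60 - 19/7) = 24 - 1147/420 = 8933/420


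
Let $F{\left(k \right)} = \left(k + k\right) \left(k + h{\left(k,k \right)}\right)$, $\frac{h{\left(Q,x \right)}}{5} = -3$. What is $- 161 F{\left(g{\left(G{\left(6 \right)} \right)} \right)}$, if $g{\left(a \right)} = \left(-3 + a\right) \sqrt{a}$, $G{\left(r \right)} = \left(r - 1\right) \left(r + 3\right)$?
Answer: $-25560360 + 608580 \sqrt{5} \approx -2.42 \cdot 10^{7}$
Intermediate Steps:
$h{\left(Q,x \right)} = -15$ ($h{\left(Q,x \right)} = 5 \left(-3\right) = -15$)
$G{\left(r \right)} = \left(-1 + r\right) \left(3 + r\right)$
$g{\left(a \right)} = \sqrt{a} \left(-3 + a\right)$
$F{\left(k \right)} = 2 k \left(-15 + k\right)$ ($F{\left(k \right)} = \left(k + k\right) \left(k - 15\right) = 2 k \left(-15 + k\right)$)
$- 161 F{\left(g{\left(G{\left(6 \right)} \right)} \right)} = - 161 \cdot 2 \sqrt{-3 + 6^{2} + 2 \cdot 6} \left(-3 + \left(-3 + 6^{2} + 2 \cdot 6\right)\right) \left(-15 + \sqrt{-3 + 6^{2} + 2 \cdot 6} \left(-3 + \left(-3 + 6^{2} + 2 \cdot 6\right)\right)\right) = - 161 \cdot 2 \sqrt{-3 + 36 + 12} \left(-3 + \left(-3 + 36 + 12\right)\right) \left(-15 + \sqrt{-3 + 36 + 12} \left(-3 + \left(-3 + 36 + 12\right)\right)\right) = - 161 \cdot 2 \sqrt{45} \left(-3 + 45\right) \left(-15 + \sqrt{45} \left(-3 + 45\right)\right) = - 161 \cdot 2 \cdot 3 \sqrt{5} \cdot 42 \left(-15 + 3 \sqrt{5} \cdot 42\right) = - 161 \cdot 2 \cdot 126 \sqrt{5} \left(-15 + 126 \sqrt{5}\right) = - 161 \cdot 252 \sqrt{5} \left(-15 + 126 \sqrt{5}\right) = - 40572 \sqrt{5} \left(-15 + 126 \sqrt{5}\right)$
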